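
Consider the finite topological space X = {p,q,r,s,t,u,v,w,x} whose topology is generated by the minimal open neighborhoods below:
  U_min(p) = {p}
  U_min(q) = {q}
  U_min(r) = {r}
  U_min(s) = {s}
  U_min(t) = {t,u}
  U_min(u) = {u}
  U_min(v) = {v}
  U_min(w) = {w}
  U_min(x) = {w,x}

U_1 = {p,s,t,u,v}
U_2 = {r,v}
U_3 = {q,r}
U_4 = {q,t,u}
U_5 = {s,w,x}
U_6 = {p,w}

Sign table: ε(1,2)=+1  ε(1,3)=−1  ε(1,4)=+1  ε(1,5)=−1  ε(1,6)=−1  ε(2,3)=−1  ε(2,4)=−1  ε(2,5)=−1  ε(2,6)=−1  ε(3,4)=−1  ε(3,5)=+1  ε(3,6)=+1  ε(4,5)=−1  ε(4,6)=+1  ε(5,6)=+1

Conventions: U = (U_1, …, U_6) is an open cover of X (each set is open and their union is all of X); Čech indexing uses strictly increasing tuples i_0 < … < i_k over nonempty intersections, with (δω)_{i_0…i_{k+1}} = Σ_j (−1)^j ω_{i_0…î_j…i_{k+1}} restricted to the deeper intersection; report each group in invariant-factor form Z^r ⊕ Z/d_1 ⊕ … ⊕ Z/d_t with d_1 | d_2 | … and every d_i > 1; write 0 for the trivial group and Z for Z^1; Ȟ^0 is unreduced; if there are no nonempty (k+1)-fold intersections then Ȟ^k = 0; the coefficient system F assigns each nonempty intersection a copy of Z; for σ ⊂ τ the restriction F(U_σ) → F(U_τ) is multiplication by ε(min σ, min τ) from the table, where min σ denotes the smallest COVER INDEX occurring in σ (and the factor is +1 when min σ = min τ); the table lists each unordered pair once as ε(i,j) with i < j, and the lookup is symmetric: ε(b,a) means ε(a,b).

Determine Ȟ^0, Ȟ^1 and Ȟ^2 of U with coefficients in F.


Ȟ^0 = Z,  Ȟ^1 = Z^2,  Ȟ^2 = 0

nonempty overlaps:
  U12={v} U14={t,u} U15={s} U16={p} U23={r} U34={q} U56={w}
C dims 6,7; δ0: rk 5, SNF 1^5
degree 0: 6−5−0 = 1 → Ȟ^0 ≅ Z
degree 1: 7−0−5 = 2 → Ȟ^1 ≅ Z^2
degree 2: 0−0−0 = 0 → Ȟ^2 ≅ 0


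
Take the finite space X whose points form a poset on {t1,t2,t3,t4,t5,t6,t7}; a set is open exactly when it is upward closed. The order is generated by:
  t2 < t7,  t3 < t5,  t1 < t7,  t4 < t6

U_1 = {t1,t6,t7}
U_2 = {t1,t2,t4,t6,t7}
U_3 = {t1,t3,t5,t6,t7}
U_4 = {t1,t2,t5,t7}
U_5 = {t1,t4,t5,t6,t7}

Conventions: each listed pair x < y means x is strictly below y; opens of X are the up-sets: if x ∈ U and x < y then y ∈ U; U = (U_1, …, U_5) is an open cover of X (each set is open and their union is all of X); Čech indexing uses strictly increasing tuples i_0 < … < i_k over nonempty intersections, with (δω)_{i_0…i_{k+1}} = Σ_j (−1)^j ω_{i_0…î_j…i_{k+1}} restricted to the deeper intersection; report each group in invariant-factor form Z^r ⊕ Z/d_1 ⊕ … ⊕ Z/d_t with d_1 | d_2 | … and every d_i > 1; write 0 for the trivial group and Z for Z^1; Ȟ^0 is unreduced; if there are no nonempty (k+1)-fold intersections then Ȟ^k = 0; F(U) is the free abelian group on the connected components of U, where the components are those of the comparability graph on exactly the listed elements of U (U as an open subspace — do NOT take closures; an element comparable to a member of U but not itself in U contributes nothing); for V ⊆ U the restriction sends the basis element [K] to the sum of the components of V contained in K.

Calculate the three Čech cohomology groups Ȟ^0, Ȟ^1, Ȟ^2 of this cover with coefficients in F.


Ȟ^0(U;F) ≅ Z^3, Ȟ^1(U;F) ≅ 0, Ȟ^2(U;F) ≅ 0

nonempty intersections:
  U12={t1,t6,t7} U13={t1,t6,t7} U14={t1,t7} U15={t1,t6,t7} U23={t1,t6,t7} U24={t1,t2,t7} U25={t1,t4,t6,t7} U34={t1,t5,t7} U35={t1,t5,t6,t7} U45={t1,t5,t7}
  U123={t1,t6,t7} U124={t1,t7} U125={t1,t6,t7} U134={t1,t7} U135={t1,t6,t7} U145={t1,t7} U234={t1,t7} U235={t1,t6,t7} U245={t1,t7} U345={t1,t5,t7}
  U1234={t1,t7} U1235={t1,t6,t7} U1245={t1,t7} U1345={t1,t7} U2345={t1,t7}
  U12345={t1,t7}
components per intersection:
  U1: {t1,t7} {t6}
  U2: {t1,t2,t7} {t4,t6}
  U3: {t1,t7} {t3,t5} {t6}
  U4: {t1,t2,t7} {t5}
  U5: {t1,t7} {t4,t6} {t5}
  U12: {t1,t7} {t6}
  U13: {t1,t7} {t6}
  U14: {t1,t7}
  U15: {t1,t7} {t6}
  U23: {t1,t7} {t6}
  U24: {t1,t2,t7}
  U25: {t1,t7} {t4,t6}
  U34: {t1,t7} {t5}
  U35: {t1,t7} {t5} {t6}
  U45: {t1,t7} {t5}
  U123: {t1,t7} {t6}
  U124: {t1,t7}
  U125: {t1,t7} {t6}
  U134: {t1,t7}
  U135: {t1,t7} {t6}
  U145: {t1,t7}
  U234: {t1,t7}
  U235: {t1,t7} {t6}
  U245: {t1,t7}
  U345: {t1,t7} {t5}
  U1234: {t1,t7}
  U1235: {t1,t7} {t6}
  U1245: {t1,t7}
  U1345: {t1,t7}
  U2345: {t1,t7}
  U12345: {t1,t7}
C dims 12,19,15,6; δ0: rk 9, SNF 1^9; δ1: rk 10, SNF 1^10; δ2: rk 5, SNF 1^5
Ȟ^0: (12−9)−0=3 ⇒ Z^3
Ȟ^1: (19−10)−9=0 ⇒ 0
Ȟ^2: (15−5)−10=0 ⇒ 0


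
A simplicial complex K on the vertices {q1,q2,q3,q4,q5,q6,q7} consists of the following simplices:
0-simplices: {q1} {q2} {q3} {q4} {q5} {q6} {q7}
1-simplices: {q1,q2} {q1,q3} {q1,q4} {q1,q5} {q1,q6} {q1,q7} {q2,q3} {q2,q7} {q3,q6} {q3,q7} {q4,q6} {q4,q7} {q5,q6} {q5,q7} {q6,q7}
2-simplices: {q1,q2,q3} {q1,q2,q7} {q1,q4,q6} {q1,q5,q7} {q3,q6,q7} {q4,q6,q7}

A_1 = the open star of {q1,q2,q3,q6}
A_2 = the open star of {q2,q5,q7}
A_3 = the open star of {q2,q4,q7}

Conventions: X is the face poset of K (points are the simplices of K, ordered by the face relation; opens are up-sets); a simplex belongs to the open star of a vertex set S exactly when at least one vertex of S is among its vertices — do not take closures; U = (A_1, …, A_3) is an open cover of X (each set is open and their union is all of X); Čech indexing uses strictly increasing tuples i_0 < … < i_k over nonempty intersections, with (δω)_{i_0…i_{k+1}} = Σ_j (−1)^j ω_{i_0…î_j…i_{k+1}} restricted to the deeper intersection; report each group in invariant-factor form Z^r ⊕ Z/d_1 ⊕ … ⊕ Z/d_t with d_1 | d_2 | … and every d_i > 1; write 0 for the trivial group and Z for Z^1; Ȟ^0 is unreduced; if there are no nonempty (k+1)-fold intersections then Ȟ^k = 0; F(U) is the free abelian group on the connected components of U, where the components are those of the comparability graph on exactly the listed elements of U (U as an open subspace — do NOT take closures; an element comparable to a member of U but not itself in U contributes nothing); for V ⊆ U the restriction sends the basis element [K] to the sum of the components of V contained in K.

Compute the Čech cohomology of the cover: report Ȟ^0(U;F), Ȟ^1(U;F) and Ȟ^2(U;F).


nonempty overlaps:
  A1={{q1},{q2},{q3},{q6},{q1,q2},{q1,q3},{q1,q4},{q1,q5},{q1,q6},{q1,q7},{q2,q3},{q2,q7},{q3,q6},{q3,q7},{q4,q6},{q5,q6},{q6,q7},{q1,q2,q3},{q1,q2,q7},{q1,q4,q6},{q1,q5,q7},{q3,q6,q7},{q4,q6,q7}} A2={{q2},{q5},{q7},{q1,q2},{q1,q5},{q1,q7},{q2,q3},{q2,q7},{q3,q7},{q4,q7},{q5,q6},{q5,q7},{q6,q7},{q1,q2,q3},{q1,q2,q7},{q1,q5,q7},{q3,q6,q7},{q4,q6,q7}} A3={{q2},{q4},{q7},{q1,q2},{q1,q4},{q1,q7},{q2,q3},{q2,q7},{q3,q7},{q4,q6},{q4,q7},{q5,q7},{q6,q7},{q1,q2,q3},{q1,q2,q7},{q1,q4,q6},{q1,q5,q7},{q3,q6,q7},{q4,q6,q7}}
  A12={{q2},{q1,q2},{q1,q5},{q1,q7},{q2,q3},{q2,q7},{q3,q7},{q5,q6},{q6,q7},{q1,q2,q3},{q1,q2,q7},{q1,q5,q7},{q3,q6,q7},{q4,q6,q7}} A13={{q2},{q1,q2},{q1,q4},{q1,q7},{q2,q3},{q2,q7},{q3,q7},{q4,q6},{q6,q7},{q1,q2,q3},{q1,q2,q7},{q1,q4,q6},{q1,q5,q7},{q3,q6,q7},{q4,q6,q7}} A23={{q2},{q7},{q1,q2},{q1,q7},{q2,q3},{q2,q7},{q3,q7},{q4,q7},{q5,q7},{q6,q7},{q1,q2,q3},{q1,q2,q7},{q1,q5,q7},{q3,q6,q7},{q4,q6,q7}}
  A123={{q2},{q1,q2},{q1,q7},{q2,q3},{q2,q7},{q3,q7},{q6,q7},{q1,q2,q3},{q1,q2,q7},{q1,q5,q7},{q3,q6,q7},{q4,q6,q7}}
components per intersection:
  A1: {{q1},{q2},{q3},{q6},{q1,q2},{q1,q3},{q1,q4},{q1,q5},{q1,q6},{q1,q7},{q2,q3},{q2,q7},{q3,q6},{q3,q7},{q4,q6},{q5,q6},{q6,q7},{q1,q2,q3},{q1,q2,q7},{q1,q4,q6},{q1,q5,q7},{q3,q6,q7},{q4,q6,q7}}
  A2: {{q2},{q5},{q7},{q1,q2},{q1,q5},{q1,q7},{q2,q3},{q2,q7},{q3,q7},{q4,q7},{q5,q6},{q5,q7},{q6,q7},{q1,q2,q3},{q1,q2,q7},{q1,q5,q7},{q3,q6,q7},{q4,q6,q7}}
  A3: {{q2},{q4},{q7},{q1,q2},{q1,q4},{q1,q7},{q2,q3},{q2,q7},{q3,q7},{q4,q6},{q4,q7},{q5,q7},{q6,q7},{q1,q2,q3},{q1,q2,q7},{q1,q4,q6},{q1,q5,q7},{q3,q6,q7},{q4,q6,q7}}
  A12: {{q2},{q1,q2},{q1,q5},{q1,q7},{q2,q3},{q2,q7},{q1,q2,q3},{q1,q2,q7},{q1,q5,q7}} {{q3,q7},{q6,q7},{q3,q6,q7},{q4,q6,q7}} {{q5,q6}}
  A13: {{q2},{q1,q2},{q1,q7},{q2,q3},{q2,q7},{q1,q2,q3},{q1,q2,q7},{q1,q5,q7}} {{q1,q4},{q3,q7},{q4,q6},{q6,q7},{q1,q4,q6},{q3,q6,q7},{q4,q6,q7}}
  A23: {{q2},{q7},{q1,q2},{q1,q7},{q2,q3},{q2,q7},{q3,q7},{q4,q7},{q5,q7},{q6,q7},{q1,q2,q3},{q1,q2,q7},{q1,q5,q7},{q3,q6,q7},{q4,q6,q7}}
  A123: {{q2},{q1,q2},{q1,q7},{q2,q3},{q2,q7},{q1,q2,q3},{q1,q2,q7},{q1,q5,q7}} {{q3,q7},{q6,q7},{q3,q6,q7},{q4,q6,q7}}
C dims 3,6,2; δ0: rk 2, SNF 1^2; δ1: rk 2, SNF 1^2
degree 0: 3−2−0 = 1 → Ȟ^0 ≅ Z
degree 1: 6−2−2 = 2 → Ȟ^1 ≅ Z^2
degree 2: 2−0−2 = 0 → Ȟ^2 ≅ 0

Ȟ^0 = Z; Ȟ^1 = Z^2; Ȟ^2 = 0


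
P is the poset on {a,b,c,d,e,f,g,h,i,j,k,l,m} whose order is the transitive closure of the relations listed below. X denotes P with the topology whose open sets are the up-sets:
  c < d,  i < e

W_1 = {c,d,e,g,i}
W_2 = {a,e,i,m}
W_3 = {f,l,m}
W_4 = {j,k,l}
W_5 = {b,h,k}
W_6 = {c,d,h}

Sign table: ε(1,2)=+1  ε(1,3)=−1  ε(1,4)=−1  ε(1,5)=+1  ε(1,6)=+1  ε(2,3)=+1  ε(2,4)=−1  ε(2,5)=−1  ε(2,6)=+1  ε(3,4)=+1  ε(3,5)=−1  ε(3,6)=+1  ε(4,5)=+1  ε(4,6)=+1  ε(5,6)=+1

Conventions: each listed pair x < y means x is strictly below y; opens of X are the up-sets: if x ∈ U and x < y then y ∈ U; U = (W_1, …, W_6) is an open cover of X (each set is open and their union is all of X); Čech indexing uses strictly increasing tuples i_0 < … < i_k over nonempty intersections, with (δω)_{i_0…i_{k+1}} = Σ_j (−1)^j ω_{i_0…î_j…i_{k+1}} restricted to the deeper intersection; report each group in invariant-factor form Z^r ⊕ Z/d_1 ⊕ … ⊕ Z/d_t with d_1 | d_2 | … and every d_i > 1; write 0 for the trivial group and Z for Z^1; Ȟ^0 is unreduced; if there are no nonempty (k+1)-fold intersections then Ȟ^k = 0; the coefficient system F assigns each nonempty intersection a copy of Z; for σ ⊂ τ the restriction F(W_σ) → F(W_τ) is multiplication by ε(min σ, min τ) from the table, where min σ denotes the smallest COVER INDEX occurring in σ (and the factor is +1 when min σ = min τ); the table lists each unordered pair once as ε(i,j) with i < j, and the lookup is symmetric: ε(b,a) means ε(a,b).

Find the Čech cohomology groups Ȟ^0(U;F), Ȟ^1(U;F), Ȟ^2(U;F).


nerve simplices:
  W12={e,i} W16={c,d} W23={m} W34={l} W45={k} W56={h}
C dims 6,6; δ0: rk 5, SNF 1^5
degree 0: 6−5−0 = 1 → Ȟ^0 ≅ Z
degree 1: 6−0−5 = 1 → Ȟ^1 ≅ Z
degree 2: 0−0−0 = 0 → Ȟ^2 ≅ 0

Ȟ^0(U;F) ≅ Z, Ȟ^1(U;F) ≅ Z and Ȟ^2(U;F) ≅ 0


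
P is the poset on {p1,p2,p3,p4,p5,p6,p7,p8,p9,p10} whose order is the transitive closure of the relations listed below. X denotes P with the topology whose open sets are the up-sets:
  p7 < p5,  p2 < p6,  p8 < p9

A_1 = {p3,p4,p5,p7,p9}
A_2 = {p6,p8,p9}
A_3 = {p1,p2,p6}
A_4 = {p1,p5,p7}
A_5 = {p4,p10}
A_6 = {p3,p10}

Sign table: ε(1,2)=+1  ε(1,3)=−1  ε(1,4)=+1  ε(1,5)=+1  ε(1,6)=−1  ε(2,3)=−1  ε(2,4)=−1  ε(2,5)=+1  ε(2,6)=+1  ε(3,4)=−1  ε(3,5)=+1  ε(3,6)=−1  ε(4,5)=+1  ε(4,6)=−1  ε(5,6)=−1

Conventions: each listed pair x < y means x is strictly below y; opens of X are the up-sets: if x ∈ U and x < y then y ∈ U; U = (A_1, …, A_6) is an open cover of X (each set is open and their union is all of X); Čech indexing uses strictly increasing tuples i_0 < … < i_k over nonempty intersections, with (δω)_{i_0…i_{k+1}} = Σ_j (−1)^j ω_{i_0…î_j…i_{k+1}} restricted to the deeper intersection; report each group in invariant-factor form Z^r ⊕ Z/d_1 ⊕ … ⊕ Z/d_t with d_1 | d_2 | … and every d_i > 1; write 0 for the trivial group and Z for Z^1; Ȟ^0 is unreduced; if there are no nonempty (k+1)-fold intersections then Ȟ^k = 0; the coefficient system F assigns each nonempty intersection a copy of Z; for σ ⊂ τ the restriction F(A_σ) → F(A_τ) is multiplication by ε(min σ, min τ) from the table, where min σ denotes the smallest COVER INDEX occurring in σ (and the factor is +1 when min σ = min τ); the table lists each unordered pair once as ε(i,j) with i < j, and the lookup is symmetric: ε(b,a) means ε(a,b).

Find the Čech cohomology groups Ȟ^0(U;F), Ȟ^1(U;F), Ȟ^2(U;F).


nonempty overlaps:
  A12={p9} A14={p5,p7} A15={p4} A16={p3} A23={p6} A34={p1} A56={p10}
C dims 6,7; δ0: rk 5, SNF 1^5
degree 0: 6−5−0 = 1 → Ȟ^0 ≅ Z
degree 1: 7−0−5 = 2 → Ȟ^1 ≅ Z^2
degree 2: 0−0−0 = 0 → Ȟ^2 ≅ 0

Ȟ^0 ≅ Z; Ȟ^1 ≅ Z^2; Ȟ^2 ≅ 0


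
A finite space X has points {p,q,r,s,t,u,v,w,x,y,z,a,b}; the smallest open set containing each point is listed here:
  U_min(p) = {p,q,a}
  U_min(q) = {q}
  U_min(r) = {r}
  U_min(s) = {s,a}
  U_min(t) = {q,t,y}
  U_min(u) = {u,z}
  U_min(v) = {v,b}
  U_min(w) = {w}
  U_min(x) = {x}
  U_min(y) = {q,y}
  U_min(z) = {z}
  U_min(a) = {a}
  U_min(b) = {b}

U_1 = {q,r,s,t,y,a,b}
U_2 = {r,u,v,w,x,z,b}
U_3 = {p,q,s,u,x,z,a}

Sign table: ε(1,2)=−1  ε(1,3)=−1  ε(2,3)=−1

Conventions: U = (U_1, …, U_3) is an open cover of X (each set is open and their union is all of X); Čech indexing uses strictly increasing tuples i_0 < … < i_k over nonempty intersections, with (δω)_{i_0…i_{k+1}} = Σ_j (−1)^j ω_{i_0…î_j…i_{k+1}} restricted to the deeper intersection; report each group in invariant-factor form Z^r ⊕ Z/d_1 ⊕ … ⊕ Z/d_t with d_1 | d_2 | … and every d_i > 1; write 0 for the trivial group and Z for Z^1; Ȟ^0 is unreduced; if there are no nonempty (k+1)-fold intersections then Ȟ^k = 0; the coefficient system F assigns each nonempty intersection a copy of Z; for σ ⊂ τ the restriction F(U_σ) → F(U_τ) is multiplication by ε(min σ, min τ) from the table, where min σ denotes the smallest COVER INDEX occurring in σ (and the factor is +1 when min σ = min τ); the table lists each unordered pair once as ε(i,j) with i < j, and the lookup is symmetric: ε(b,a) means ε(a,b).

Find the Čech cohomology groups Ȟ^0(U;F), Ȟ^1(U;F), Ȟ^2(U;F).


nonempty overlaps:
  U12={r,b} U13={q,s,a} U23={u,x,z}
C dims 3,3; δ0: rk 3, SNF 1^2·2
degree 0: 3−3−0 = 0 → Ȟ^0 ≅ 0
degree 1: 3−0−3 = 0 plus torsion [2] → Ȟ^1 ≅ Z/2
degree 2: 0−0−0 = 0 → Ȟ^2 ≅ 0

Ȟ^0 = 0, Ȟ^1 = Z/2, Ȟ^2 = 0


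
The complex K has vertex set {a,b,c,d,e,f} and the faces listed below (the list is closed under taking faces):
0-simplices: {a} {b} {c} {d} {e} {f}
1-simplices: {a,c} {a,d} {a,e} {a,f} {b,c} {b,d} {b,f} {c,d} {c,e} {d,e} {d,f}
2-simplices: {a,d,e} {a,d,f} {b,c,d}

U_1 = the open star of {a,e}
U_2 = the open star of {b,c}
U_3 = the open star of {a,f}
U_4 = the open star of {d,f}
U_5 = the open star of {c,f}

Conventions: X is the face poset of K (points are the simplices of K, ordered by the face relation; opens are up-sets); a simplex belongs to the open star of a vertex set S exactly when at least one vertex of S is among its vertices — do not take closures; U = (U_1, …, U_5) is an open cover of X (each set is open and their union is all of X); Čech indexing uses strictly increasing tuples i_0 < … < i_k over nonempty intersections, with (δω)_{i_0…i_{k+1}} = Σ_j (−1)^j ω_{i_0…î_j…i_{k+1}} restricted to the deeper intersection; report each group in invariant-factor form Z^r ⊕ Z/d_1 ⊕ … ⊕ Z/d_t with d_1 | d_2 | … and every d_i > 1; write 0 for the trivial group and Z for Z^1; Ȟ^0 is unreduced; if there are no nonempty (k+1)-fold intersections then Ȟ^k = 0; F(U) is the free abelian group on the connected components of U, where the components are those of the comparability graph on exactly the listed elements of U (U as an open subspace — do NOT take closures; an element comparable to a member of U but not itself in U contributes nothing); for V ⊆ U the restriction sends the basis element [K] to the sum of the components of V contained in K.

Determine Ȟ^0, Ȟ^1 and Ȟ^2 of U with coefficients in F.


Ȟ^0 ≅ Z,  Ȟ^1 ≅ Z^3,  Ȟ^2 ≅ 0

nonempty intersections:
  U1={{a},{e},{a,c},{a,d},{a,e},{a,f},{c,e},{d,e},{a,d,e},{a,d,f}} U2={{b},{c},{a,c},{b,c},{b,d},{b,f},{c,d},{c,e},{b,c,d}} U3={{a},{f},{a,c},{a,d},{a,e},{a,f},{b,f},{d,f},{a,d,e},{a,d,f}} U4={{d},{f},{a,d},{a,f},{b,d},{b,f},{c,d},{d,e},{d,f},{a,d,e},{a,d,f},{b,c,d}} U5={{c},{f},{a,c},{a,f},{b,c},{b,f},{c,d},{c,e},{d,f},{a,d,f},{b,c,d}}
  U12={{a,c},{c,e}} U13={{a},{a,c},{a,d},{a,e},{a,f},{a,d,e},{a,d,f}} U14={{a,d},{a,f},{d,e},{a,d,e},{a,d,f}} U15={{a,c},{a,f},{c,e},{a,d,f}} U23={{a,c},{b,f}} U24={{b,d},{b,f},{c,d},{b,c,d}} U25={{c},{a,c},{b,c},{b,f},{c,d},{c,e},{b,c,d}} U34={{f},{a,d},{a,f},{b,f},{d,f},{a,d,e},{a,d,f}} U35={{f},{a,c},{a,f},{b,f},{d,f},{a,d,f}} U45={{f},{a,f},{b,f},{c,d},{d,f},{a,d,f},{b,c,d}}
  U123={{a,c}} U125={{a,c},{c,e}} U134={{a,d},{a,f},{a,d,e},{a,d,f}} U135={{a,c},{a,f},{a,d,f}} U145={{a,f},{a,d,f}} U234={{b,f}} U235={{a,c},{b,f}} U245={{b,f},{c,d},{b,c,d}} U345={{f},{a,f},{b,f},{d,f},{a,d,f}}
  U1235={{a,c}} U1345={{a,f},{a,d,f}} U2345={{b,f}}
components per intersection:
  U1: {{a},{e},{a,c},{a,d},{a,e},{a,f},{c,e},{d,e},{a,d,e},{a,d,f}}
  U2: {{b},{c},{a,c},{b,c},{b,d},{b,f},{c,d},{c,e},{b,c,d}}
  U3: {{a},{f},{a,c},{a,d},{a,e},{a,f},{b,f},{d,f},{a,d,e},{a,d,f}}
  U4: {{d},{f},{a,d},{a,f},{b,d},{b,f},{c,d},{d,e},{d,f},{a,d,e},{a,d,f},{b,c,d}}
  U5: {{c},{a,c},{b,c},{c,d},{c,e},{b,c,d}} {{f},{a,f},{b,f},{d,f},{a,d,f}}
  U12: {{a,c}} {{c,e}}
  U13: {{a},{a,c},{a,d},{a,e},{a,f},{a,d,e},{a,d,f}}
  U14: {{a,d},{a,f},{d,e},{a,d,e},{a,d,f}}
  U15: {{a,c}} {{a,f},{a,d,f}} {{c,e}}
  U23: {{a,c}} {{b,f}}
  U24: {{b,d},{c,d},{b,c,d}} {{b,f}}
  U25: {{c},{a,c},{b,c},{c,d},{c,e},{b,c,d}} {{b,f}}
  U34: {{f},{a,d},{a,f},{b,f},{d,f},{a,d,e},{a,d,f}}
  U35: {{f},{a,f},{b,f},{d,f},{a,d,f}} {{a,c}}
  U45: {{f},{a,f},{b,f},{d,f},{a,d,f}} {{c,d},{b,c,d}}
  U123: {{a,c}}
  U125: {{a,c}} {{c,e}}
  U134: {{a,d},{a,f},{a,d,e},{a,d,f}}
  U135: {{a,c}} {{a,f},{a,d,f}}
  U145: {{a,f},{a,d,f}}
  U234: {{b,f}}
  U235: {{a,c}} {{b,f}}
  U245: {{b,f}} {{c,d},{b,c,d}}
  U345: {{f},{a,f},{b,f},{d,f},{a,d,f}}
  U1235: {{a,c}}
  U1345: {{a,f},{a,d,f}}
  U2345: {{b,f}}
C dims 6,18,13,3; δ0: rk 5, SNF 1^5; δ1: rk 10, SNF 1^10; δ2: rk 3, SNF 1^3
Ȟ^0: (6−5)−0=1 ⇒ Z
Ȟ^1: (18−10)−5=3 ⇒ Z^3
Ȟ^2: (13−3)−10=0 ⇒ 0


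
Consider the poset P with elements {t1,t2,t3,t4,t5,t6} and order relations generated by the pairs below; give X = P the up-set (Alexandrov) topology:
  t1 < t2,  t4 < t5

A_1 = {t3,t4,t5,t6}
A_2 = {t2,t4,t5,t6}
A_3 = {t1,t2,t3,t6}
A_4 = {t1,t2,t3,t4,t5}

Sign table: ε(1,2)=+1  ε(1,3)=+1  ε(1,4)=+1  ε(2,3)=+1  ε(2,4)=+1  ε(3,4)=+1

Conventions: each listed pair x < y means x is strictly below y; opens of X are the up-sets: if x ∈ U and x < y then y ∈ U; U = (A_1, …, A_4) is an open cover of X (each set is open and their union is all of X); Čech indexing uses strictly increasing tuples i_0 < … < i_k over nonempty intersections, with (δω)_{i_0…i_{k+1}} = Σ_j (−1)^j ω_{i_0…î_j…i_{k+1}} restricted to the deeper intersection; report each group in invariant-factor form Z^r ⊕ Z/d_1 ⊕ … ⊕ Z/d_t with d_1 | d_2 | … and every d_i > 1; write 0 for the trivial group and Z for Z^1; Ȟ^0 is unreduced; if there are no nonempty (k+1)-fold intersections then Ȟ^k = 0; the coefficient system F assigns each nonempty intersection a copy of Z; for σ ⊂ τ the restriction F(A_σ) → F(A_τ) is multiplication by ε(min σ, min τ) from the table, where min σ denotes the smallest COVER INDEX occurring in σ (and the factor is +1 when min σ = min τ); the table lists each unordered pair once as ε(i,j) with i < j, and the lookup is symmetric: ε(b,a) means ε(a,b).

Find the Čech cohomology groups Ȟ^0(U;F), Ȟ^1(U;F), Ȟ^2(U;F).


Ȟ^0 = Z, Ȟ^1 = 0, Ȟ^2 = Z

cover nerve:
  A12={t4,t5,t6} A13={t3,t6} A14={t3,t4,t5} A23={t2,t6} A24={t2,t4,t5} A34={t1,t2,t3}
  A123={t6} A124={t4,t5} A134={t3} A234={t2}
C dims 4,6,4; δ0: rk 3, SNF 1^3; δ1: rk 3, SNF 1^3
Ȟ^0: (4−3)−0=1 ⇒ Z
Ȟ^1: (6−3)−3=0 ⇒ 0
Ȟ^2: (4−0)−3=1 ⇒ Z


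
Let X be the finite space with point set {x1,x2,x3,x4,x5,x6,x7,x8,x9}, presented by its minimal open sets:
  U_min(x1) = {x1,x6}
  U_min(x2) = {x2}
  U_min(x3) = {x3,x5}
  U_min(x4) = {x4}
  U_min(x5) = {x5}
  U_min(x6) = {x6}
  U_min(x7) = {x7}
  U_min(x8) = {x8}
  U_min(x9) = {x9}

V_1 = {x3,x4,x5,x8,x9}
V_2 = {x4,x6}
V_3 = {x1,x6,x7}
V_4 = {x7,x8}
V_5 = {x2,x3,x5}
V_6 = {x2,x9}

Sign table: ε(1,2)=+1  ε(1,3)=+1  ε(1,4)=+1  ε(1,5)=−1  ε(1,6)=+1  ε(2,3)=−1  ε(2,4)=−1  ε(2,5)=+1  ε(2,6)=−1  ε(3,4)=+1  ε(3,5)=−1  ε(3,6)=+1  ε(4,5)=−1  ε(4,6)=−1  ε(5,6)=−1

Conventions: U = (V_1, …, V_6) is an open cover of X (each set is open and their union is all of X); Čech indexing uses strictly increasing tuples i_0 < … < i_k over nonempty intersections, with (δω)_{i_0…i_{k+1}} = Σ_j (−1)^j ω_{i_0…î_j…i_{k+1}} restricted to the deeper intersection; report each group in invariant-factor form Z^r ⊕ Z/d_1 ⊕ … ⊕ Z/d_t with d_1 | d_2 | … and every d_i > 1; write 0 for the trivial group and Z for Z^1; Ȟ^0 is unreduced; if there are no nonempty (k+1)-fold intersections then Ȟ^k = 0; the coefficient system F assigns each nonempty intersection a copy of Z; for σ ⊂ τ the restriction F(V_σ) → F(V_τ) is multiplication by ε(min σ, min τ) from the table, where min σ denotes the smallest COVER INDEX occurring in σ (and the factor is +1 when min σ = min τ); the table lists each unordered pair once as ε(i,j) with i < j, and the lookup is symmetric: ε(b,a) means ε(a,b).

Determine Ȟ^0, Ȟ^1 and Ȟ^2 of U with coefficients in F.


Ȟ^0 ≅ 0, Ȟ^1 ≅ Z ⊕ Z/2, Ȟ^2 ≅ 0

cover nerve:
  V12={x4} V14={x8} V15={x3,x5} V16={x9} V23={x6} V34={x7} V56={x2}
C dims 6,7; δ0: rk 6, SNF 1^5·2
Ȟ^0: (6−6)−0=0 ⇒ 0
Ȟ^1: (7−0)−6=1 plus torsion [2] ⇒ Z ⊕ Z/2
Ȟ^2: (0−0)−0=0 ⇒ 0


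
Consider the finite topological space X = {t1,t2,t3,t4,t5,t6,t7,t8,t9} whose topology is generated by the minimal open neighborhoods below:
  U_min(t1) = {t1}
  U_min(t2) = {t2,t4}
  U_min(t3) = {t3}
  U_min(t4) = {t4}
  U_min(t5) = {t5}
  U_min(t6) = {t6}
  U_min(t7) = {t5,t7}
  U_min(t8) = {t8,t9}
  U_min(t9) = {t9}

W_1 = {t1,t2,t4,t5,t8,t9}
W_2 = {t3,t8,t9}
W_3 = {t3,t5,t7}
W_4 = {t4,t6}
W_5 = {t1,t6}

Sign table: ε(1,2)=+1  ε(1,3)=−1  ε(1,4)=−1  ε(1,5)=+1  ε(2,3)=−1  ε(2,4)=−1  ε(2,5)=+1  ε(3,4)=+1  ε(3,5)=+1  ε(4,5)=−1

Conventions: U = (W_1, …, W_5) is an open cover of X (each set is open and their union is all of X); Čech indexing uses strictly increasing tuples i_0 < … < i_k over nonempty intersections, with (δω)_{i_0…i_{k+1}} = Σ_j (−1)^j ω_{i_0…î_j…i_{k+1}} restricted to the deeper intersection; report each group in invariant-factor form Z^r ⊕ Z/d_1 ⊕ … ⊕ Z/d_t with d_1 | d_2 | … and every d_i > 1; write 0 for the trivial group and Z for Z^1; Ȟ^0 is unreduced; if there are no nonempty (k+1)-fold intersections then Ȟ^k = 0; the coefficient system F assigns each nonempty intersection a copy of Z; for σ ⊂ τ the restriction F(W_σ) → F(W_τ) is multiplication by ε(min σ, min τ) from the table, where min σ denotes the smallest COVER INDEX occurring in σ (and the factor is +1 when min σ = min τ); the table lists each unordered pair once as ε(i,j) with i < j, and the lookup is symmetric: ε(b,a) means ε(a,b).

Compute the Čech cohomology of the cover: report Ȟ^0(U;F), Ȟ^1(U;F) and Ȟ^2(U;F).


Ȟ^0 ≅ Z,  Ȟ^1 ≅ Z^2,  Ȟ^2 ≅ 0

nerve of the cover:
  W12={t8,t9} W13={t5} W14={t4} W15={t1} W23={t3} W45={t6}
C dims 5,6; δ0: rk 4, SNF 1^4
Ȟ^0 = (5 − 4) − 0 = 1, so Ȟ^0 ≅ Z
Ȟ^1 = (6 − 0) − 4 = 2, so Ȟ^1 ≅ Z^2
Ȟ^2 = (0 − 0) − 0 = 0, so Ȟ^2 ≅ 0


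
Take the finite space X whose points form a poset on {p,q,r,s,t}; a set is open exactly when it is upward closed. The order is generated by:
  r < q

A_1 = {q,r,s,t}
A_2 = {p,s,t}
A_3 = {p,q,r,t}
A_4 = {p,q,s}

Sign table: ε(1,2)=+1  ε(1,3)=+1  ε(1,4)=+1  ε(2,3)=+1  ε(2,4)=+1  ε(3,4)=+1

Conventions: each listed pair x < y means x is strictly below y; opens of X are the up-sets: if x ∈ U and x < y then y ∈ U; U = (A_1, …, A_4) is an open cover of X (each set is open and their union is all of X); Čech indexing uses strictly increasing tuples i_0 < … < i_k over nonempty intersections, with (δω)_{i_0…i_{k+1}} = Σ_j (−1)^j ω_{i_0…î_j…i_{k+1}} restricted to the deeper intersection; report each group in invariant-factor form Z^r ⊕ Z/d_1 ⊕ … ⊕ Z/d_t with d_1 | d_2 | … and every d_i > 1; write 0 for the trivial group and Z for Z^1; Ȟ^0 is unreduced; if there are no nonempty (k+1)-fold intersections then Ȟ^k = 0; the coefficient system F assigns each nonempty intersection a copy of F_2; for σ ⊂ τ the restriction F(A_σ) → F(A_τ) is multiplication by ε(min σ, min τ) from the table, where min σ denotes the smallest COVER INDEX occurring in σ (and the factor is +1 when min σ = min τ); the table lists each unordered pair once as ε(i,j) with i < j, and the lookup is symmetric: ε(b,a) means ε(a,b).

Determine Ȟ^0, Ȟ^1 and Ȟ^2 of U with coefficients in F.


Ȟ^0 ≅ Z/2; Ȟ^1 ≅ 0; Ȟ^2 ≅ Z/2

cover nerve:
  A12={s,t} A13={q,r,t} A14={q,s} A23={p,t} A24={p,s} A34={p,q}
  A123={t} A124={s} A134={q} A234={p}
C dims 4,6,4; δ0: rk_F2 3; δ1: rk_F2 3
Ȟ^0: (4−3)−0=1 ⇒ Z/2
Ȟ^1: (6−3)−3=0 ⇒ 0
Ȟ^2: (4−0)−3=1 ⇒ Z/2


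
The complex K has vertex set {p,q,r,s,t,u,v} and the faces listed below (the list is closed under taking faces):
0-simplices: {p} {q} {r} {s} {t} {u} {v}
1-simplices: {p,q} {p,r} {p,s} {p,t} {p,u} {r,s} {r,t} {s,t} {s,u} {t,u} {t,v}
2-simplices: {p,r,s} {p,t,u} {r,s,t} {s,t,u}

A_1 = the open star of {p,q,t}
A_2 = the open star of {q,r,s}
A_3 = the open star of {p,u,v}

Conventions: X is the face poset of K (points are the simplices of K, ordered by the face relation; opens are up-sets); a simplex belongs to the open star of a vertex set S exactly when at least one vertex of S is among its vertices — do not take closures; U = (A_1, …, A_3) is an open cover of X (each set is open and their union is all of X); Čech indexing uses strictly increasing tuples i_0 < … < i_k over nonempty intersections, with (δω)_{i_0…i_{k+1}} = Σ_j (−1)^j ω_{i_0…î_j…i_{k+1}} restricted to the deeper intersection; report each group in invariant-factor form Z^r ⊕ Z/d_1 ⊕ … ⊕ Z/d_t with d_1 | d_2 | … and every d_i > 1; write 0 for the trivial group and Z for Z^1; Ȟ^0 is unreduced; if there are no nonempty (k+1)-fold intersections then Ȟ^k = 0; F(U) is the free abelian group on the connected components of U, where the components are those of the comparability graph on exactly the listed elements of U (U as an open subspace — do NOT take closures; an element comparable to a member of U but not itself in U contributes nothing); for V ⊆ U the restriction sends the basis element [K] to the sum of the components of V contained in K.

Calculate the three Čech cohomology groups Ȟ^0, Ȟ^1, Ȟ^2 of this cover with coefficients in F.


Ȟ^0(U;F) ≅ Z,  Ȟ^1(U;F) ≅ Z,  Ȟ^2(U;F) ≅ 0

nerve of the cover:
  A1={{p},{q},{t},{p,q},{p,r},{p,s},{p,t},{p,u},{r,t},{s,t},{t,u},{t,v},{p,r,s},{p,t,u},{r,s,t},{s,t,u}} A2={{q},{r},{s},{p,q},{p,r},{p,s},{r,s},{r,t},{s,t},{s,u},{p,r,s},{r,s,t},{s,t,u}} A3={{p},{u},{v},{p,q},{p,r},{p,s},{p,t},{p,u},{s,u},{t,u},{t,v},{p,r,s},{p,t,u},{s,t,u}}
  A12={{q},{p,q},{p,r},{p,s},{r,t},{s,t},{p,r,s},{r,s,t},{s,t,u}} A13={{p},{p,q},{p,r},{p,s},{p,t},{p,u},{t,u},{t,v},{p,r,s},{p,t,u},{s,t,u}} A23={{p,q},{p,r},{p,s},{s,u},{p,r,s},{s,t,u}}
  A123={{p,q},{p,r},{p,s},{p,r,s},{s,t,u}}
components per intersection:
  A1: {{p},{q},{t},{p,q},{p,r},{p,s},{p,t},{p,u},{r,t},{s,t},{t,u},{t,v},{p,r,s},{p,t,u},{r,s,t},{s,t,u}}
  A2: {{q},{p,q}} {{r},{s},{p,r},{p,s},{r,s},{r,t},{s,t},{s,u},{p,r,s},{r,s,t},{s,t,u}}
  A3: {{p},{u},{p,q},{p,r},{p,s},{p,t},{p,u},{s,u},{t,u},{p,r,s},{p,t,u},{s,t,u}} {{v},{t,v}}
  A12: {{q},{p,q}} {{p,r},{p,s},{p,r,s}} {{r,t},{s,t},{r,s,t},{s,t,u}}
  A13: {{p},{p,q},{p,r},{p,s},{p,t},{p,u},{t,u},{p,r,s},{p,t,u},{s,t,u}} {{t,v}}
  A23: {{p,q}} {{p,r},{p,s},{p,r,s}} {{s,u},{s,t,u}}
  A123: {{p,q}} {{p,r},{p,s},{p,r,s}} {{s,t,u}}
C dims 5,8,3; δ0: rk 4, SNF 1^4; δ1: rk 3, SNF 1^3
Ȟ^0 = (5 − 4) − 0 = 1, so Ȟ^0 ≅ Z
Ȟ^1 = (8 − 3) − 4 = 1, so Ȟ^1 ≅ Z
Ȟ^2 = (3 − 0) − 3 = 0, so Ȟ^2 ≅ 0


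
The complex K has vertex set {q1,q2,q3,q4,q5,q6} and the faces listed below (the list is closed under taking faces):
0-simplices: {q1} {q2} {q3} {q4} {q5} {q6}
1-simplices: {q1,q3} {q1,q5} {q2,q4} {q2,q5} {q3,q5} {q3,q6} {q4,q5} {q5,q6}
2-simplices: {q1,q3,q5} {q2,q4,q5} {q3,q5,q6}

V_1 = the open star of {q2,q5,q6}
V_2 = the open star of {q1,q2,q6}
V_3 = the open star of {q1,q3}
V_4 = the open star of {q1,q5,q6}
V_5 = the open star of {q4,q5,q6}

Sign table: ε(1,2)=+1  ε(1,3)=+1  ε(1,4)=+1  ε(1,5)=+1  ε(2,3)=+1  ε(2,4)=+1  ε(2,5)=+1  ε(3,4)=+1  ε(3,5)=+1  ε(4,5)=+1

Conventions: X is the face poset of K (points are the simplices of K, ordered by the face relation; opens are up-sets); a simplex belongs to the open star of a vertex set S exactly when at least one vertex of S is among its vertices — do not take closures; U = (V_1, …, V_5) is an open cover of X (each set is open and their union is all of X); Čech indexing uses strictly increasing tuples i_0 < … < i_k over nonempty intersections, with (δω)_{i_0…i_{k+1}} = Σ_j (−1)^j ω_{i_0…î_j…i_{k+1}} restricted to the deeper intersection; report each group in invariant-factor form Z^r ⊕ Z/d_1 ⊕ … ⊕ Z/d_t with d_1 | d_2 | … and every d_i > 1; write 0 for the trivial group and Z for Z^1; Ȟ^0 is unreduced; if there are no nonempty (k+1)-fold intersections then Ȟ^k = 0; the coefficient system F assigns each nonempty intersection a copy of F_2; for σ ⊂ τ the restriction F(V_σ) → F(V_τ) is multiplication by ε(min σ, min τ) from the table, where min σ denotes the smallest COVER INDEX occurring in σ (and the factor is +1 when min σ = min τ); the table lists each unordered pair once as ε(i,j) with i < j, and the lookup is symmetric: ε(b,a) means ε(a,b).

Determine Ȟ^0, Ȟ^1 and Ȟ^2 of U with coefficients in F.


nerve of the cover:
  V1={{q2},{q5},{q6},{q1,q5},{q2,q4},{q2,q5},{q3,q5},{q3,q6},{q4,q5},{q5,q6},{q1,q3,q5},{q2,q4,q5},{q3,q5,q6}} V2={{q1},{q2},{q6},{q1,q3},{q1,q5},{q2,q4},{q2,q5},{q3,q6},{q5,q6},{q1,q3,q5},{q2,q4,q5},{q3,q5,q6}} V3={{q1},{q3},{q1,q3},{q1,q5},{q3,q5},{q3,q6},{q1,q3,q5},{q3,q5,q6}} V4={{q1},{q5},{q6},{q1,q3},{q1,q5},{q2,q5},{q3,q5},{q3,q6},{q4,q5},{q5,q6},{q1,q3,q5},{q2,q4,q5},{q3,q5,q6}} V5={{q4},{q5},{q6},{q1,q5},{q2,q4},{q2,q5},{q3,q5},{q3,q6},{q4,q5},{q5,q6},{q1,q3,q5},{q2,q4,q5},{q3,q5,q6}}
  V12={{q2},{q6},{q1,q5},{q2,q4},{q2,q5},{q3,q6},{q5,q6},{q1,q3,q5},{q2,q4,q5},{q3,q5,q6}} V13={{q1,q5},{q3,q5},{q3,q6},{q1,q3,q5},{q3,q5,q6}} V14={{q5},{q6},{q1,q5},{q2,q5},{q3,q5},{q3,q6},{q4,q5},{q5,q6},{q1,q3,q5},{q2,q4,q5},{q3,q5,q6}} V15={{q5},{q6},{q1,q5},{q2,q4},{q2,q5},{q3,q5},{q3,q6},{q4,q5},{q5,q6},{q1,q3,q5},{q2,q4,q5},{q3,q5,q6}} V23={{q1},{q1,q3},{q1,q5},{q3,q6},{q1,q3,q5},{q3,q5,q6}} V24={{q1},{q6},{q1,q3},{q1,q5},{q2,q5},{q3,q6},{q5,q6},{q1,q3,q5},{q2,q4,q5},{q3,q5,q6}} V25={{q6},{q1,q5},{q2,q4},{q2,q5},{q3,q6},{q5,q6},{q1,q3,q5},{q2,q4,q5},{q3,q5,q6}} V34={{q1},{q1,q3},{q1,q5},{q3,q5},{q3,q6},{q1,q3,q5},{q3,q5,q6}} V35={{q1,q5},{q3,q5},{q3,q6},{q1,q3,q5},{q3,q5,q6}} V45={{q5},{q6},{q1,q5},{q2,q5},{q3,q5},{q3,q6},{q4,q5},{q5,q6},{q1,q3,q5},{q2,q4,q5},{q3,q5,q6}}
  V123={{q1,q5},{q3,q6},{q1,q3,q5},{q3,q5,q6}} V124={{q6},{q1,q5},{q2,q5},{q3,q6},{q5,q6},{q1,q3,q5},{q2,q4,q5},{q3,q5,q6}} V125={{q6},{q1,q5},{q2,q4},{q2,q5},{q3,q6},{q5,q6},{q1,q3,q5},{q2,q4,q5},{q3,q5,q6}} V134={{q1,q5},{q3,q5},{q3,q6},{q1,q3,q5},{q3,q5,q6}} V135={{q1,q5},{q3,q5},{q3,q6},{q1,q3,q5},{q3,q5,q6}} V145={{q5},{q6},{q1,q5},{q2,q5},{q3,q5},{q3,q6},{q4,q5},{q5,q6},{q1,q3,q5},{q2,q4,q5},{q3,q5,q6}} V234={{q1},{q1,q3},{q1,q5},{q3,q6},{q1,q3,q5},{q3,q5,q6}} V235={{q1,q5},{q3,q6},{q1,q3,q5},{q3,q5,q6}} V245={{q6},{q1,q5},{q2,q5},{q3,q6},{q5,q6},{q1,q3,q5},{q2,q4,q5},{q3,q5,q6}} V345={{q1,q5},{q3,q5},{q3,q6},{q1,q3,q5},{q3,q5,q6}}
  V1234={{q1,q5},{q3,q6},{q1,q3,q5},{q3,q5,q6}} V1235={{q1,q5},{q3,q6},{q1,q3,q5},{q3,q5,q6}} V1245={{q6},{q1,q5},{q2,q5},{q3,q6},{q5,q6},{q1,q3,q5},{q2,q4,q5},{q3,q5,q6}} V1345={{q1,q5},{q3,q5},{q3,q6},{q1,q3,q5},{q3,q5,q6}} V2345={{q1,q5},{q3,q6},{q1,q3,q5},{q3,q5,q6}}
  V12345={{q1,q5},{q3,q6},{q1,q3,q5},{q3,q5,q6}}
C dims 5,10,10,5; δ0: rk_F2 4; δ1: rk_F2 6; δ2: rk_F2 4
Ȟ^0 = (5 − 4) − 0 = 1, so Ȟ^0 ≅ Z/2
Ȟ^1 = (10 − 6) − 4 = 0, so Ȟ^1 ≅ 0
Ȟ^2 = (10 − 4) − 6 = 0, so Ȟ^2 ≅ 0

Ȟ^0 ≅ Z/2,  Ȟ^1 ≅ 0,  Ȟ^2 ≅ 0


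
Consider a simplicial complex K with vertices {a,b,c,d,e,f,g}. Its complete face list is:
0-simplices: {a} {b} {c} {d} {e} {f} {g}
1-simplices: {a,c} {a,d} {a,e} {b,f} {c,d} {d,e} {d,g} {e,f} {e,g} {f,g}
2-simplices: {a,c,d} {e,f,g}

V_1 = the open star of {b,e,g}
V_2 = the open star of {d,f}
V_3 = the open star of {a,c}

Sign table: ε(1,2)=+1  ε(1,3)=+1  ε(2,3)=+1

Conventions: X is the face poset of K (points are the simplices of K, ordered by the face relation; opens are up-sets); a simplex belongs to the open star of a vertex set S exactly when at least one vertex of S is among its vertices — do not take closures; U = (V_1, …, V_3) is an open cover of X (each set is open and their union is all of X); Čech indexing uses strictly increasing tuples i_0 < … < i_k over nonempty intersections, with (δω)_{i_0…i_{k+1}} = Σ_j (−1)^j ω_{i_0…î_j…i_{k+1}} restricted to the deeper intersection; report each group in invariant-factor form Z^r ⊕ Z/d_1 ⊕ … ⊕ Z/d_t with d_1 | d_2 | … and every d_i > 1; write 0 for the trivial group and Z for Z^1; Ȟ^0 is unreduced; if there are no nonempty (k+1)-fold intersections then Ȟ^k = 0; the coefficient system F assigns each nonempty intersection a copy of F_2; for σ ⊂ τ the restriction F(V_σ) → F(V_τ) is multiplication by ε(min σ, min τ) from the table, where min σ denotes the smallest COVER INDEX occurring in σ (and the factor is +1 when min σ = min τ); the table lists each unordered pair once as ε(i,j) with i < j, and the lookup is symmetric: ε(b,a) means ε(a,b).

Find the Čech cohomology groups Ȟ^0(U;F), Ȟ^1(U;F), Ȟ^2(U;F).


Ȟ^0 ≅ Z/2; Ȟ^1 ≅ Z/2; Ȟ^2 ≅ 0

nonempty intersections:
  V1={{b},{e},{g},{a,e},{b,f},{d,e},{d,g},{e,f},{e,g},{f,g},{e,f,g}} V2={{d},{f},{a,d},{b,f},{c,d},{d,e},{d,g},{e,f},{f,g},{a,c,d},{e,f,g}} V3={{a},{c},{a,c},{a,d},{a,e},{c,d},{a,c,d}}
  V12={{b,f},{d,e},{d,g},{e,f},{f,g},{e,f,g}} V13={{a,e}} V23={{a,d},{c,d},{a,c,d}}
C dims 3,3; δ0: rk_F2 2
Ȟ^0: (3−2)−0=1 ⇒ Z/2
Ȟ^1: (3−0)−2=1 ⇒ Z/2
Ȟ^2: (0−0)−0=0 ⇒ 0


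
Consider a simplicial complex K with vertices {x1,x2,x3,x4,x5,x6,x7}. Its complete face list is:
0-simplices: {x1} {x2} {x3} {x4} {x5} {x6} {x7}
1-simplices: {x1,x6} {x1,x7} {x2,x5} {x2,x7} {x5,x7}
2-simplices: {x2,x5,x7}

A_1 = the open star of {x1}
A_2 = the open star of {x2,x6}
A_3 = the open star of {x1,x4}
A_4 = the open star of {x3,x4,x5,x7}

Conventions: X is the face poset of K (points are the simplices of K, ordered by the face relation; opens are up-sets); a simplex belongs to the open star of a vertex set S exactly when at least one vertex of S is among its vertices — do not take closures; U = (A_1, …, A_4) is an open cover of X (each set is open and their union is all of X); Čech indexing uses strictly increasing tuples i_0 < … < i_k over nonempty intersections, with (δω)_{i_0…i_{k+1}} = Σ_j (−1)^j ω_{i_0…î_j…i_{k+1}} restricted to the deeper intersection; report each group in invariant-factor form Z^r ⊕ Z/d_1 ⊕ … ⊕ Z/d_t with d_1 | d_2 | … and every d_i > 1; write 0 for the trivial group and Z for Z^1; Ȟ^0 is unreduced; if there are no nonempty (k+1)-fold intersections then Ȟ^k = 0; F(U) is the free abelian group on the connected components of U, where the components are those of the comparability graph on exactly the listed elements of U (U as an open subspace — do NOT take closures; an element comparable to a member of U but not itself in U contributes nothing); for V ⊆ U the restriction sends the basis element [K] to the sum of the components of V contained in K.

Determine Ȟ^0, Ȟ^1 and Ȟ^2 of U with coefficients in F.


intersection data:
  A1={{x1},{x1,x6},{x1,x7}} A2={{x2},{x6},{x1,x6},{x2,x5},{x2,x7},{x2,x5,x7}} A3={{x1},{x4},{x1,x6},{x1,x7}} A4={{x3},{x4},{x5},{x7},{x1,x7},{x2,x5},{x2,x7},{x5,x7},{x2,x5,x7}}
  A12={{x1,x6}} A13={{x1},{x1,x6},{x1,x7}} A14={{x1,x7}} A23={{x1,x6}} A24={{x2,x5},{x2,x7},{x2,x5,x7}} A34={{x4},{x1,x7}}
  A123={{x1,x6}} A134={{x1,x7}}
components per intersection:
  A1: {{x1},{x1,x6},{x1,x7}}
  A2: {{x2},{x2,x5},{x2,x7},{x2,x5,x7}} {{x6},{x1,x6}}
  A3: {{x1},{x1,x6},{x1,x7}} {{x4}}
  A4: {{x3}} {{x4}} {{x5},{x7},{x1,x7},{x2,x5},{x2,x7},{x5,x7},{x2,x5,x7}}
  A12: {{x1,x6}}
  A13: {{x1},{x1,x6},{x1,x7}}
  A14: {{x1,x7}}
  A23: {{x1,x6}}
  A24: {{x2,x5},{x2,x7},{x2,x5,x7}}
  A34: {{x4}} {{x1,x7}}
  A123: {{x1,x6}}
  A134: {{x1,x7}}
C dims 8,7,2; δ0: rk 5, SNF 1^5; δ1: rk 2, SNF 1^2
Ȟ^0 = (8 − 5) − 0 = 3, so Ȟ^0 ≅ Z^3
Ȟ^1 = (7 − 2) − 5 = 0, so Ȟ^1 ≅ 0
Ȟ^2 = (2 − 0) − 2 = 0, so Ȟ^2 ≅ 0

Ȟ^0 ≅ Z^3; Ȟ^1 ≅ 0; Ȟ^2 ≅ 0


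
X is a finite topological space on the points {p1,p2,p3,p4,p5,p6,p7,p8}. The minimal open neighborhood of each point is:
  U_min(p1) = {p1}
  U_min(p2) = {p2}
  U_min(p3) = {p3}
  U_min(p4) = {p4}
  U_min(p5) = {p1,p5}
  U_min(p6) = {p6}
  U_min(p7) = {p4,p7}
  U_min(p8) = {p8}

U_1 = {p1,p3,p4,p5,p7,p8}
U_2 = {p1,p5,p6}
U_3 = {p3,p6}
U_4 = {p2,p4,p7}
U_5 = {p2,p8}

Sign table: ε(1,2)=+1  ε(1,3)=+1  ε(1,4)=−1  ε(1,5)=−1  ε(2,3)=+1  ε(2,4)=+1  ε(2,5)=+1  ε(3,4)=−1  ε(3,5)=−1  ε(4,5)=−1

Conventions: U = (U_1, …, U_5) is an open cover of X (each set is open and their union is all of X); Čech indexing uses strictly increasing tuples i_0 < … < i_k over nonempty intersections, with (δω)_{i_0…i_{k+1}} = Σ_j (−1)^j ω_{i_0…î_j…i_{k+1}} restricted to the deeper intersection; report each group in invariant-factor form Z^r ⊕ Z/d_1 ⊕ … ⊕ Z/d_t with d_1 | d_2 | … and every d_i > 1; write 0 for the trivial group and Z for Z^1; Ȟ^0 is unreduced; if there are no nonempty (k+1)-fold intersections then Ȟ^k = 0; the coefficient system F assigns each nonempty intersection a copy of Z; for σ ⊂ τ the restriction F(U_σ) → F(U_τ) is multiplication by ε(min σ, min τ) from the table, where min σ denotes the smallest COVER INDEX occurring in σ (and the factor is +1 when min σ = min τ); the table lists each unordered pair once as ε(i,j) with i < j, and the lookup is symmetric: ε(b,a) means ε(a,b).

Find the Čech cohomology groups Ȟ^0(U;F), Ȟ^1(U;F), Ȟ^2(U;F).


Ȟ^0 ≅ 0, Ȟ^1 ≅ Z ⊕ Z/2, Ȟ^2 ≅ 0

intersection data:
  U12={p1,p5} U13={p3} U14={p4,p7} U15={p8} U23={p6} U45={p2}
C dims 5,6; δ0: rk 5, SNF 1^4·2
Ȟ^0 = (5 − 5) − 0 = 0, so Ȟ^0 ≅ 0
Ȟ^1 = (6 − 0) − 5 = 1 plus torsion [2], so Ȟ^1 ≅ Z ⊕ Z/2
Ȟ^2 = (0 − 0) − 0 = 0, so Ȟ^2 ≅ 0


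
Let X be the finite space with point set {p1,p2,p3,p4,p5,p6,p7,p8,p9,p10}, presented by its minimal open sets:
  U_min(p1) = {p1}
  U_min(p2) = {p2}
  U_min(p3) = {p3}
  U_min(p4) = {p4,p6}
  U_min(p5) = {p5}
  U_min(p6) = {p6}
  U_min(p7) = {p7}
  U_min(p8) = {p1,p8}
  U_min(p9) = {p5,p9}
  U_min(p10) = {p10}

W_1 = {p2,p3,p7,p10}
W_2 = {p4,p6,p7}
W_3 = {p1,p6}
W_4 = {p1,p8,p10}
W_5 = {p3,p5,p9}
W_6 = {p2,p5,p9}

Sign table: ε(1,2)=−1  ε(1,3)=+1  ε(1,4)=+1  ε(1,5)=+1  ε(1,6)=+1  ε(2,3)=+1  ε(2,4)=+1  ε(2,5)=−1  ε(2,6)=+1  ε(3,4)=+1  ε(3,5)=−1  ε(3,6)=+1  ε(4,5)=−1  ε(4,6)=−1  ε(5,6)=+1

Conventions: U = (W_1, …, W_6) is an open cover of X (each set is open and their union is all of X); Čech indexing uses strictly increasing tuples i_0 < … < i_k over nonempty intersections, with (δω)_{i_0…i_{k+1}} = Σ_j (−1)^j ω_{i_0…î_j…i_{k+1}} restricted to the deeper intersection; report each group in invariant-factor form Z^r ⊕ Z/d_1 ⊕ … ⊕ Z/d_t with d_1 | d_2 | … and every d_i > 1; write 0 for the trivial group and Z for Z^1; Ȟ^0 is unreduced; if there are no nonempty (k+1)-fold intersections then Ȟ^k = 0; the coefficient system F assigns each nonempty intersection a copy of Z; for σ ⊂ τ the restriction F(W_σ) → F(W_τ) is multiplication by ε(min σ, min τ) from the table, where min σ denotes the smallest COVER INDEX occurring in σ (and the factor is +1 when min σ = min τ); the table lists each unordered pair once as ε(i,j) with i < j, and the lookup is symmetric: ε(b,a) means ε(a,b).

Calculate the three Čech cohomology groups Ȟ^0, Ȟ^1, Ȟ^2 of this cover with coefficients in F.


cover nerve:
  W12={p7} W14={p10} W15={p3} W16={p2} W23={p6} W34={p1} W56={p5,p9}
C dims 6,7; δ0: rk 6, SNF 1^5·2
Ȟ^0: (6−6)−0=0 ⇒ 0
Ȟ^1: (7−0)−6=1 plus torsion [2] ⇒ Z ⊕ Z/2
Ȟ^2: (0−0)−0=0 ⇒ 0

Ȟ^0 = 0; Ȟ^1 = Z ⊕ Z/2; Ȟ^2 = 0
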